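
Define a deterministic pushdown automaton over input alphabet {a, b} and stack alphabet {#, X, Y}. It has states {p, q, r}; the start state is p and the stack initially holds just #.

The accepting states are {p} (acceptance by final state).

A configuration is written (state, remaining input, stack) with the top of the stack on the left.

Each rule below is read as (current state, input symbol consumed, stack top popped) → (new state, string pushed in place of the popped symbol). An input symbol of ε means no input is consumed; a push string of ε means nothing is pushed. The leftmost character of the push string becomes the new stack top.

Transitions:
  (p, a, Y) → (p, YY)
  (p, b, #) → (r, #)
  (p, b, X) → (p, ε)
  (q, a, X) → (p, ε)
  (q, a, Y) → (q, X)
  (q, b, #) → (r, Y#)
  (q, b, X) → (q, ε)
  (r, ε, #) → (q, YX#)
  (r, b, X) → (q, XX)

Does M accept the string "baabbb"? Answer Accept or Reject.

(p, baabbb, #) ⊢ (r, aabbb, #) ⊢ (q, aabbb, YX#) ⊢ (q, abbb, XX#) ⊢ (p, bbb, X#) ⊢ (p, bb, #) ⊢ (r, b, #) ⊢ (q, b, YX#)
No transition applies at (q, b, YX#); input not fully consumed.

Reject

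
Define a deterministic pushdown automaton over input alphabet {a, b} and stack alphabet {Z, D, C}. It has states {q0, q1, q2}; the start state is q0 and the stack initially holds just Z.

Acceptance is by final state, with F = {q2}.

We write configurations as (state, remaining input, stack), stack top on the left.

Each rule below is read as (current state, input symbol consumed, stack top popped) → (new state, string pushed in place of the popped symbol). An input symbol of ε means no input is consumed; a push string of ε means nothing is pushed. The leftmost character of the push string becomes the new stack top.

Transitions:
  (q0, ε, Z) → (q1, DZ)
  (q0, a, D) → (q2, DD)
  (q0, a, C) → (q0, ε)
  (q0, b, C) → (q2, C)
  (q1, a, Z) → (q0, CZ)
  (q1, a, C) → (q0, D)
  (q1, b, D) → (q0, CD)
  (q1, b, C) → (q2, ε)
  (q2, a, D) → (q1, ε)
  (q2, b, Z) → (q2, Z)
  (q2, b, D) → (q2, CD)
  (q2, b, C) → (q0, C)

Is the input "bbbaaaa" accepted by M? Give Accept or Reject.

Reject

(q0, bbbaaaa, Z) ⊢ (q1, bbbaaaa, DZ) ⊢ (q0, bbaaaa, CDZ) ⊢ (q2, baaaa, CDZ) ⊢ (q0, aaaa, CDZ) ⊢ (q0, aaa, DZ) ⊢ (q2, aa, DDZ) ⊢ (q1, a, DZ)
No transition applies at (q1, a, DZ); input not fully consumed.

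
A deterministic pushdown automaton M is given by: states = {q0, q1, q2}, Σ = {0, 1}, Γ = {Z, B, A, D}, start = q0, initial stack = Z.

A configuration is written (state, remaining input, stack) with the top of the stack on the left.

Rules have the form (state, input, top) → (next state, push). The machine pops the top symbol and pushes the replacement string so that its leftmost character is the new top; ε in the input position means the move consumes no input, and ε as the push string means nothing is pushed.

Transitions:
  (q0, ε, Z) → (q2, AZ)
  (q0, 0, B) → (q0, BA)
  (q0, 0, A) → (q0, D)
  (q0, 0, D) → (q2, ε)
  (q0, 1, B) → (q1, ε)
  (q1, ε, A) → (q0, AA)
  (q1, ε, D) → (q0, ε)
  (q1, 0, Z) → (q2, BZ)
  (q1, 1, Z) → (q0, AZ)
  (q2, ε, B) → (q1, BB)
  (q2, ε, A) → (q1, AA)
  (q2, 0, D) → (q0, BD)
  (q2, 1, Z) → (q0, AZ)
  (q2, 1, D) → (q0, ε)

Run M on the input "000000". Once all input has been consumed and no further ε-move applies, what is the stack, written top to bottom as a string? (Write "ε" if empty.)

AAAAAAZ

(q0, 000000, Z)
  ε-move, top Z: go to q2, push AZ → (q2, 000000, AZ)
  ε-move, top A: go to q1, push AA → (q1, 000000, AAZ)
  ε-move, top A: go to q0, push AA → (q0, 000000, AAAZ)
  read 0, top A: go to q0, push D → (q0, 00000, DAAZ)
  read 0, top D: go to q2, push ε → (q2, 0000, AAZ)
  ε-move, top A: go to q1, push AA → (q1, 0000, AAAZ)
  ε-move, top A: go to q0, push AA → (q0, 0000, AAAAZ)
  read 0, top A: go to q0, push D → (q0, 000, DAAAZ)
  read 0, top D: go to q2, push ε → (q2, 00, AAAZ)
  ε-move, top A: go to q1, push AA → (q1, 00, AAAAZ)
  ε-move, top A: go to q0, push AA → (q0, 00, AAAAAZ)
  read 0, top A: go to q0, push D → (q0, 0, DAAAAZ)
  read 0, top D: go to q2, push ε → (q2, ε, AAAAZ)
  ε-move, top A: go to q1, push AA → (q1, ε, AAAAAZ)
  ε-move, top A: go to q0, push AA → (q0, ε, AAAAAAZ)
All input consumed in state q0 with stack AAAAAAZ.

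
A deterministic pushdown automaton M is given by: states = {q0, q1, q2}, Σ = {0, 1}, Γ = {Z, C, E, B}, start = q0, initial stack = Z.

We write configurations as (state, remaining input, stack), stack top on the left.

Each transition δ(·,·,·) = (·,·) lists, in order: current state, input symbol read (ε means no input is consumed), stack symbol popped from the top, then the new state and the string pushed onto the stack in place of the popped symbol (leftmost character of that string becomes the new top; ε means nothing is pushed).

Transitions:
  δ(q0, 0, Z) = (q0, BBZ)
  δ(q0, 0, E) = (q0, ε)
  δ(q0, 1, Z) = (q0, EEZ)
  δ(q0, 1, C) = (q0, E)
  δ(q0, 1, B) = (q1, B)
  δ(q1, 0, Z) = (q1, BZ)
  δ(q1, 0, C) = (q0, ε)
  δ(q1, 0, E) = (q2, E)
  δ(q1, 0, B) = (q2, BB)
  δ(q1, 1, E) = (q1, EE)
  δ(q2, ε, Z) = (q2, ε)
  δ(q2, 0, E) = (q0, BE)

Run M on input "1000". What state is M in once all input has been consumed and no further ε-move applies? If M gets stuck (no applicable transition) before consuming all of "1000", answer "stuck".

q0

(q0, 1000, Z) ⊢ (q0, 000, EEZ) ⊢ (q0, 00, EZ) ⊢ (q0, 0, Z) ⊢ (q0, ε, BBZ)
All input consumed; M is in state q0.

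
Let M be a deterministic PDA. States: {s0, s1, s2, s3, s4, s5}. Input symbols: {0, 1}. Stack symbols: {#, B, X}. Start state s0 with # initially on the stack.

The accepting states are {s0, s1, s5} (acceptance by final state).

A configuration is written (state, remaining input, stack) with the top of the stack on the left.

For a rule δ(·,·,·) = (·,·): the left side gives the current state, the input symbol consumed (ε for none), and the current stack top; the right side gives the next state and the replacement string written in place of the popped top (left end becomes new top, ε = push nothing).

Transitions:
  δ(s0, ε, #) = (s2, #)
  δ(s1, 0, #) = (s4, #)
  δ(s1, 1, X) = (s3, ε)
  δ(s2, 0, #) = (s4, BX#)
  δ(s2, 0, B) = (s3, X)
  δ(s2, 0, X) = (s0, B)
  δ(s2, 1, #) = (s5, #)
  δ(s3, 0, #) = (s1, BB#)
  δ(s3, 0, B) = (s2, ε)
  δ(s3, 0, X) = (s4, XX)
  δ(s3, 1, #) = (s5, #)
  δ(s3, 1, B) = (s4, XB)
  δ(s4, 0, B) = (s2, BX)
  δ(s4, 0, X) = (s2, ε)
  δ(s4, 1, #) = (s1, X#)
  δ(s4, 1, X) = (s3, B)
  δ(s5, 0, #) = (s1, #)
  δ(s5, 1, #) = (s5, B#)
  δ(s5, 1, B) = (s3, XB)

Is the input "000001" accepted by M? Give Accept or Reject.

Reject

(s0, 000001, #)
  ε-move, top #: go to s2, push # → (s2, 000001, #)
  read 0, top #: go to s4, push BX# → (s4, 00001, BX#)
  read 0, top B: go to s2, push BX → (s2, 0001, BXX#)
  read 0, top B: go to s3, push X → (s3, 001, XXX#)
  read 0, top X: go to s4, push XX → (s4, 01, XXXX#)
  read 0, top X: go to s2, push ε → (s2, 1, XXX#)
No transition applies at (s2, 1, XXX#); input not fully consumed.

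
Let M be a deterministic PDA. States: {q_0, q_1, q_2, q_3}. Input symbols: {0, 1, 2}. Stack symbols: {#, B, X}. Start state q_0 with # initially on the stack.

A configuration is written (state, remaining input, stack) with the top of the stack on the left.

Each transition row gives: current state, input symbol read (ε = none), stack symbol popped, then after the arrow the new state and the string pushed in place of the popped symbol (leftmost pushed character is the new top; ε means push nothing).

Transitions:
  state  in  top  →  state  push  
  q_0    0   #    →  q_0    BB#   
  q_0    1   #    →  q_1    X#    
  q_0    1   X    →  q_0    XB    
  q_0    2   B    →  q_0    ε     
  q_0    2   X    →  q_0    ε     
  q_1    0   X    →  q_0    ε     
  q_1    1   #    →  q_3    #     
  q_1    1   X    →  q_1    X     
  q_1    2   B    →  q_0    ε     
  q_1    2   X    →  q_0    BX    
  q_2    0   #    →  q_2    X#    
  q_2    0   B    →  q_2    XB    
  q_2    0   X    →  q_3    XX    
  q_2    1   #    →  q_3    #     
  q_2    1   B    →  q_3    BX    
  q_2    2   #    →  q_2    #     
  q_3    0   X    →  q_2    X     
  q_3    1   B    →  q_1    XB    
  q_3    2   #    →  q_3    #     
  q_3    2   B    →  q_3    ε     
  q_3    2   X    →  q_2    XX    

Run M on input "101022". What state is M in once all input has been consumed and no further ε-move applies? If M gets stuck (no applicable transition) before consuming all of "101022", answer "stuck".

stuck

(q_0, 101022, #)
  read 1, top #: go to q_1, push X# → (q_1, 01022, X#)
  read 0, top X: go to q_0, push ε → (q_0, 1022, #)
  read 1, top #: go to q_1, push X# → (q_1, 022, X#)
  read 0, top X: go to q_0, push ε → (q_0, 22, #)
No transition for (q_0, 2, top #); M blocks with input 22 remaining.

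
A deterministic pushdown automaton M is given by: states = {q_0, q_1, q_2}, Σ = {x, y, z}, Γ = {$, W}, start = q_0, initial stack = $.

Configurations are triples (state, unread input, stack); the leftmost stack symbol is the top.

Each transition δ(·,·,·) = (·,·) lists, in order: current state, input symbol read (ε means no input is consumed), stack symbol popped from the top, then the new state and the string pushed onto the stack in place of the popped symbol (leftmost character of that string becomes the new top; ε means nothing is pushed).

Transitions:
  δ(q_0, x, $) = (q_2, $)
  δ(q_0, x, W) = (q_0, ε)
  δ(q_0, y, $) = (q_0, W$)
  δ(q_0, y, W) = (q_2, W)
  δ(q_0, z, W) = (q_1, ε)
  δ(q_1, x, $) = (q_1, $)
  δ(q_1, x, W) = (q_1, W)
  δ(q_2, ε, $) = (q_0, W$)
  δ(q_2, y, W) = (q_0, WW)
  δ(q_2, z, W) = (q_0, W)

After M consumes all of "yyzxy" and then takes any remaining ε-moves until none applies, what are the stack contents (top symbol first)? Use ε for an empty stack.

W$

(q_0, yyzxy, $)
  read y, top $: go to q_0, push W$ → (q_0, yzxy, W$)
  read y, top W: go to q_2, push W → (q_2, zxy, W$)
  read z, top W: go to q_0, push W → (q_0, xy, W$)
  read x, top W: go to q_0, push ε → (q_0, y, $)
  read y, top $: go to q_0, push W$ → (q_0, ε, W$)
All input consumed in state q_0 with stack W$.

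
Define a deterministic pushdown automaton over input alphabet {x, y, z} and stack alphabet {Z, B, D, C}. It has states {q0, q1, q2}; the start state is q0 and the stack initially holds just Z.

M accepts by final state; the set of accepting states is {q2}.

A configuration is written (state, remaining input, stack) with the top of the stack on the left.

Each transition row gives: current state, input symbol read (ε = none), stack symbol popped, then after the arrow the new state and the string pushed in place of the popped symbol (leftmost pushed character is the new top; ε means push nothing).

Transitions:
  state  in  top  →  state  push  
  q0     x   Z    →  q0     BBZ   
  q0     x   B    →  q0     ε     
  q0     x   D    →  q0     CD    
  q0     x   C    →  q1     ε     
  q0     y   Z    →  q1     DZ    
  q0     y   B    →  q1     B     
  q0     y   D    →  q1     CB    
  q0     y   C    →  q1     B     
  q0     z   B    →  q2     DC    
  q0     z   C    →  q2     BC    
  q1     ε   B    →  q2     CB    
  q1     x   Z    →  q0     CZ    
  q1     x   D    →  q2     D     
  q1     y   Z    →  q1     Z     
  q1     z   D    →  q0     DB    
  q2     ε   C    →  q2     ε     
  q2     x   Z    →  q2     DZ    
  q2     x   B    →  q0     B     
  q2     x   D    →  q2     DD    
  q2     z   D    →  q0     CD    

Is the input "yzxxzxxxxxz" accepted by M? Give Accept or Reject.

(q0, yzxxzxxxxxz, Z) ⊢ (q1, zxxzxxxxxz, DZ) ⊢ (q0, xxzxxxxxz, DBZ) ⊢ (q0, xzxxxxxz, CDBZ) ⊢ (q1, zxxxxxz, DBZ) ⊢ (q0, xxxxxz, DBBZ) ⊢ (q0, xxxxz, CDBBZ) ⊢ (q1, xxxz, DBBZ) ⊢ (q2, xxz, DBBZ) ⊢ (q2, xz, DDBBZ) ⊢ (q2, z, DDDBBZ) ⊢ (q0, ε, CDDDBBZ)
All input consumed; state q0 ∉ F and no further ε-move applies.

Reject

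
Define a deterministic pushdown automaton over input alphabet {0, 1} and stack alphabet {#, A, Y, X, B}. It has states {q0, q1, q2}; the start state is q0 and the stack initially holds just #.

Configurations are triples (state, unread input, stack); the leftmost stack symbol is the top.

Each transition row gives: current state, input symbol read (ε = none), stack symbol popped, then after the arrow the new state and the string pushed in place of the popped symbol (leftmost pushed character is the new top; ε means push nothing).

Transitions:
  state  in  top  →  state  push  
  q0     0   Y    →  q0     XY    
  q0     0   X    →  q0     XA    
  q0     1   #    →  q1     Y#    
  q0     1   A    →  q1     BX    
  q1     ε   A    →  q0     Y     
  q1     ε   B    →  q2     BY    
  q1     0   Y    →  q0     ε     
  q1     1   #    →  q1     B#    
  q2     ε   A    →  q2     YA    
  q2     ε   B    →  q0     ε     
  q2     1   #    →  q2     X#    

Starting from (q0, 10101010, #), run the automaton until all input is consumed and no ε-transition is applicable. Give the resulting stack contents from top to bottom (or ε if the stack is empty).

(q0, 10101010, #) ⊢ (q1, 0101010, Y#) ⊢ (q0, 101010, #) ⊢ (q1, 01010, Y#) ⊢ (q0, 1010, #) ⊢ (q1, 010, Y#) ⊢ (q0, 10, #) ⊢ (q1, 0, Y#) ⊢ (q0, ε, #)
All input consumed in state q0 with stack #.

#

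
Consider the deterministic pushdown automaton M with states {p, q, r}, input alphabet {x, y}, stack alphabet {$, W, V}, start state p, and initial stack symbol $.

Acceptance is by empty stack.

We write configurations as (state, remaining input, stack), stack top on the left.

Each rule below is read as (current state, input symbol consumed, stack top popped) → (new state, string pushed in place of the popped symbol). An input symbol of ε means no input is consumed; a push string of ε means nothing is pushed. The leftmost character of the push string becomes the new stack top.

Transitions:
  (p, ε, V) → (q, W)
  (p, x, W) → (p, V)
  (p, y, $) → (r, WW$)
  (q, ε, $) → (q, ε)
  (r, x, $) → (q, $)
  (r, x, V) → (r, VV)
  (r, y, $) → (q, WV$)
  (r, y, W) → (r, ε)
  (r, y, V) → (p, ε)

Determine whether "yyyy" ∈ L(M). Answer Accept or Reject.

(p, yyyy, $) ⊢ (r, yyy, WW$) ⊢ (r, yy, W$) ⊢ (r, y, $) ⊢ (q, ε, WV$)
All input consumed; stack is WV$, not empty, and no further ε-move applies.

Reject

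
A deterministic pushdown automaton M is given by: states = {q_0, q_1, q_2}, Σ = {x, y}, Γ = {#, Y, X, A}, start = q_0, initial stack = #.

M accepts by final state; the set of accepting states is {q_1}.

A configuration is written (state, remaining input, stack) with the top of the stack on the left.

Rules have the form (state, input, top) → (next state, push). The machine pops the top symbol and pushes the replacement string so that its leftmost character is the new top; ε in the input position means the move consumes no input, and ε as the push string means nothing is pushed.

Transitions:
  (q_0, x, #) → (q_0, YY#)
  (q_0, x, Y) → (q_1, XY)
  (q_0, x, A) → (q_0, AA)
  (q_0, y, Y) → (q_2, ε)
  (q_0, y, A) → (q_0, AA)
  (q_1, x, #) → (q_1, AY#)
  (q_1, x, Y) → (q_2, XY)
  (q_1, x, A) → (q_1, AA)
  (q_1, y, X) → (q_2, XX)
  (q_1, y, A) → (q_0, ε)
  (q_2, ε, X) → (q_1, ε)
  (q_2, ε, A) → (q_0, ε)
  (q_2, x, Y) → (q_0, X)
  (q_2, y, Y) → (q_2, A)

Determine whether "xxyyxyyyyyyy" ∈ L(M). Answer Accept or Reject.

(q_0, xxyyxyyyyyyy, #)
  read x, top #: go to q_0, push YY# → (q_0, xyyxyyyyyyy, YY#)
  read x, top Y: go to q_1, push XY → (q_1, yyxyyyyyyy, XYY#)
  read y, top X: go to q_2, push XX → (q_2, yxyyyyyyy, XXYY#)
  ε-move, top X: go to q_1, push ε → (q_1, yxyyyyyyy, XYY#)
  read y, top X: go to q_2, push XX → (q_2, xyyyyyyy, XXYY#)
  ε-move, top X: go to q_1, push ε → (q_1, xyyyyyyy, XYY#)
No transition applies at (q_1, xyyyyyyy, XYY#); input not fully consumed.

Reject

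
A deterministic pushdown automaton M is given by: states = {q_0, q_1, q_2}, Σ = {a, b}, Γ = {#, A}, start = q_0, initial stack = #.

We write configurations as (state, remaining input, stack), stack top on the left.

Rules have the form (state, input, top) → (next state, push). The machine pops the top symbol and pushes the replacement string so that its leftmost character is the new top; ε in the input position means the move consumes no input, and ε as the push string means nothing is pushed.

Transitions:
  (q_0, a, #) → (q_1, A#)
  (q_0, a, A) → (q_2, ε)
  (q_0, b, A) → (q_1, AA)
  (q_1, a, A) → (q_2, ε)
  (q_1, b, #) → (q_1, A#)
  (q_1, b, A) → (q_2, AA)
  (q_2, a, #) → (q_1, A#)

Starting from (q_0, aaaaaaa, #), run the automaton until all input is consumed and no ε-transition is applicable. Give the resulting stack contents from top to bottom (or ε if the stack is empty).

(q_0, aaaaaaa, #)
  read a, top #: go to q_1, push A# → (q_1, aaaaaa, A#)
  read a, top A: go to q_2, push ε → (q_2, aaaaa, #)
  read a, top #: go to q_1, push A# → (q_1, aaaa, A#)
  read a, top A: go to q_2, push ε → (q_2, aaa, #)
  read a, top #: go to q_1, push A# → (q_1, aa, A#)
  read a, top A: go to q_2, push ε → (q_2, a, #)
  read a, top #: go to q_1, push A# → (q_1, ε, A#)
All input consumed in state q_1 with stack A#.

A#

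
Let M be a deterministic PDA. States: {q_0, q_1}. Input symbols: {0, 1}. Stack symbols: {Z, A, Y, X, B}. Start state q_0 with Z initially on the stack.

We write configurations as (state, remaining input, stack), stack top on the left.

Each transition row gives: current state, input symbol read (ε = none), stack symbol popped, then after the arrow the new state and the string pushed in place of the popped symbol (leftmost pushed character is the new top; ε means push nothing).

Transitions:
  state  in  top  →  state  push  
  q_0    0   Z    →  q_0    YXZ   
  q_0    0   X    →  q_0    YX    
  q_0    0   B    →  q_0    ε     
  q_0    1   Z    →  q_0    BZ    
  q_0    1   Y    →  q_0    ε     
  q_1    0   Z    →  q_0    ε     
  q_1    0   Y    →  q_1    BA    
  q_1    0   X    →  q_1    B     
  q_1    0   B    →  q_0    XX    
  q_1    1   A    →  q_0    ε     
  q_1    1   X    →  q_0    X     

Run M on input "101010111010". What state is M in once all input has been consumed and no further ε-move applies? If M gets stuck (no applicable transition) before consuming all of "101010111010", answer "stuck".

(q_0, 101010111010, Z)
  read 1, top Z: go to q_0, push BZ → (q_0, 01010111010, BZ)
  read 0, top B: go to q_0, push ε → (q_0, 1010111010, Z)
  read 1, top Z: go to q_0, push BZ → (q_0, 010111010, BZ)
  read 0, top B: go to q_0, push ε → (q_0, 10111010, Z)
  read 1, top Z: go to q_0, push BZ → (q_0, 0111010, BZ)
  read 0, top B: go to q_0, push ε → (q_0, 111010, Z)
  read 1, top Z: go to q_0, push BZ → (q_0, 11010, BZ)
No transition for (q_0, 1, top B); M blocks with input 11010 remaining.

stuck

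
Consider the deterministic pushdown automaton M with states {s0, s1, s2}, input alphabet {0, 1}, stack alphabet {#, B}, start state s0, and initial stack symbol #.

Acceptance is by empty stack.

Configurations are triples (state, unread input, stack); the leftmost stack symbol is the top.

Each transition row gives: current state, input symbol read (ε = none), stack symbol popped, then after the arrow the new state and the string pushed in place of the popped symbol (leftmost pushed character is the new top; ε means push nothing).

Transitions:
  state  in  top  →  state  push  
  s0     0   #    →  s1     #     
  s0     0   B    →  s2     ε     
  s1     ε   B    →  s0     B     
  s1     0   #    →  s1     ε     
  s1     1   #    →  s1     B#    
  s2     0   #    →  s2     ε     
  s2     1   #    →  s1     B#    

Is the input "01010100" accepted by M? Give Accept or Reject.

(s0, 01010100, #)
  read 0, top #: go to s1, push # → (s1, 1010100, #)
  read 1, top #: go to s1, push B# → (s1, 010100, B#)
  ε-move, top B: go to s0, push B → (s0, 010100, B#)
  read 0, top B: go to s2, push ε → (s2, 10100, #)
  read 1, top #: go to s1, push B# → (s1, 0100, B#)
  ε-move, top B: go to s0, push B → (s0, 0100, B#)
  read 0, top B: go to s2, push ε → (s2, 100, #)
  read 1, top #: go to s1, push B# → (s1, 00, B#)
  ε-move, top B: go to s0, push B → (s0, 00, B#)
  read 0, top B: go to s2, push ε → (s2, 0, #)
  read 0, top #: go to s2, push ε → (s2, ε, ε)
All input consumed and the stack is empty.

Accept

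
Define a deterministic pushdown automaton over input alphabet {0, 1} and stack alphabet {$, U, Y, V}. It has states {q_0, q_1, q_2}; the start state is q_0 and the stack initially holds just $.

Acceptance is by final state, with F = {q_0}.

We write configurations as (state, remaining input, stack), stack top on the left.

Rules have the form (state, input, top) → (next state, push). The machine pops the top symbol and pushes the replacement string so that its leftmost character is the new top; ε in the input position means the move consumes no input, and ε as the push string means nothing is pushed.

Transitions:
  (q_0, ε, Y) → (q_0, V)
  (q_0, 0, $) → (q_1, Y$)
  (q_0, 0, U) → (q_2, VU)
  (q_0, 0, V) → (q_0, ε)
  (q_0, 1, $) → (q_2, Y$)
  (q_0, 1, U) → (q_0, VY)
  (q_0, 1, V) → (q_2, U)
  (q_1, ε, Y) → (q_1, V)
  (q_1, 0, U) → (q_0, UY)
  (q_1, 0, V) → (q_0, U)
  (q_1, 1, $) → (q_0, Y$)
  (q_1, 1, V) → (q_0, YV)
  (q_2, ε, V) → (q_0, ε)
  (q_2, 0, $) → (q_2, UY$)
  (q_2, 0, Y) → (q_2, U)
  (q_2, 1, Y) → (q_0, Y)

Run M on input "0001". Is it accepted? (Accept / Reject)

Accept

(q_0, 0001, $)
  read 0, top $: go to q_1, push Y$ → (q_1, 001, Y$)
  ε-move, top Y: go to q_1, push V → (q_1, 001, V$)
  read 0, top V: go to q_0, push U → (q_0, 01, U$)
  read 0, top U: go to q_2, push VU → (q_2, 1, VU$)
  ε-move, top V: go to q_0, push ε → (q_0, 1, U$)
  read 1, top U: go to q_0, push VY → (q_0, ε, VY$)
All input consumed; state q_0 ∈ F.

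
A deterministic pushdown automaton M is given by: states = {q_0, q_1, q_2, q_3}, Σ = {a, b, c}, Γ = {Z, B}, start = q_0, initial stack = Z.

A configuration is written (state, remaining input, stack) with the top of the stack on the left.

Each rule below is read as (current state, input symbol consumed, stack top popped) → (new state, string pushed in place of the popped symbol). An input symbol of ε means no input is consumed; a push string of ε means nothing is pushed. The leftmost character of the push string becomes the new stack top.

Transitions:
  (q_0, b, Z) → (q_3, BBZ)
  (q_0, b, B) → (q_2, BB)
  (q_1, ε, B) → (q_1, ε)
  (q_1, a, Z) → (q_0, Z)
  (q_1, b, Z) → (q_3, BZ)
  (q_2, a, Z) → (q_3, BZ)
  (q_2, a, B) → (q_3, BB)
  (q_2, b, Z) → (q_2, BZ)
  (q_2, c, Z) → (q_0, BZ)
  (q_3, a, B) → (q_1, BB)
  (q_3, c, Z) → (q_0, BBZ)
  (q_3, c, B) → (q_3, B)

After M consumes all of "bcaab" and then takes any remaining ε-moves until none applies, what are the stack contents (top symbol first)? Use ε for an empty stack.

BBZ

(q_0, bcaab, Z) ⊢ (q_3, caab, BBZ) ⊢ (q_3, aab, BBZ) ⊢ (q_1, ab, BBBZ) ⊢ (q_1, ab, BBZ) ⊢ (q_1, ab, BZ) ⊢ (q_1, ab, Z) ⊢ (q_0, b, Z) ⊢ (q_3, ε, BBZ)
All input consumed in state q_3 with stack BBZ.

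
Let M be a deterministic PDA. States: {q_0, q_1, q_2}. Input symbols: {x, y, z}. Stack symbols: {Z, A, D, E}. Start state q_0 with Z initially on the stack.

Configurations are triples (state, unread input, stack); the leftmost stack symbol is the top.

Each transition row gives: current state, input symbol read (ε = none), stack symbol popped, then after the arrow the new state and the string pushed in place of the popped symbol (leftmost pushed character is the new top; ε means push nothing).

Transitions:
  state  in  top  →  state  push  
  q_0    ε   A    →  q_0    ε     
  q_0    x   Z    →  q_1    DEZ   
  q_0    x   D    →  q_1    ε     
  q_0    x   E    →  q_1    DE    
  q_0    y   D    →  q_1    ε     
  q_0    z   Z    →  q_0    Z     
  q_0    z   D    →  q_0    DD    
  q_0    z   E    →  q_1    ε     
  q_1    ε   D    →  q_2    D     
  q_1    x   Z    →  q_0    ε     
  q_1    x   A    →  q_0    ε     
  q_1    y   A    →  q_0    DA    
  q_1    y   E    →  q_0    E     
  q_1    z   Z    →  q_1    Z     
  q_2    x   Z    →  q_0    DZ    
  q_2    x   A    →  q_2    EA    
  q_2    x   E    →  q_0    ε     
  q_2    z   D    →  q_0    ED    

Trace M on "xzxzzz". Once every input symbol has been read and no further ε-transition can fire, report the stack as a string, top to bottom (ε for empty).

(q_0, xzxzzz, Z)
  read x, top Z: go to q_1, push DEZ → (q_1, zxzzz, DEZ)
  ε-move, top D: go to q_2, push D → (q_2, zxzzz, DEZ)
  read z, top D: go to q_0, push ED → (q_0, xzzz, EDEZ)
  read x, top E: go to q_1, push DE → (q_1, zzz, DEDEZ)
  ε-move, top D: go to q_2, push D → (q_2, zzz, DEDEZ)
  read z, top D: go to q_0, push ED → (q_0, zz, EDEDEZ)
  read z, top E: go to q_1, push ε → (q_1, z, DEDEZ)
  ε-move, top D: go to q_2, push D → (q_2, z, DEDEZ)
  read z, top D: go to q_0, push ED → (q_0, ε, EDEDEZ)
All input consumed in state q_0 with stack EDEDEZ.

EDEDEZ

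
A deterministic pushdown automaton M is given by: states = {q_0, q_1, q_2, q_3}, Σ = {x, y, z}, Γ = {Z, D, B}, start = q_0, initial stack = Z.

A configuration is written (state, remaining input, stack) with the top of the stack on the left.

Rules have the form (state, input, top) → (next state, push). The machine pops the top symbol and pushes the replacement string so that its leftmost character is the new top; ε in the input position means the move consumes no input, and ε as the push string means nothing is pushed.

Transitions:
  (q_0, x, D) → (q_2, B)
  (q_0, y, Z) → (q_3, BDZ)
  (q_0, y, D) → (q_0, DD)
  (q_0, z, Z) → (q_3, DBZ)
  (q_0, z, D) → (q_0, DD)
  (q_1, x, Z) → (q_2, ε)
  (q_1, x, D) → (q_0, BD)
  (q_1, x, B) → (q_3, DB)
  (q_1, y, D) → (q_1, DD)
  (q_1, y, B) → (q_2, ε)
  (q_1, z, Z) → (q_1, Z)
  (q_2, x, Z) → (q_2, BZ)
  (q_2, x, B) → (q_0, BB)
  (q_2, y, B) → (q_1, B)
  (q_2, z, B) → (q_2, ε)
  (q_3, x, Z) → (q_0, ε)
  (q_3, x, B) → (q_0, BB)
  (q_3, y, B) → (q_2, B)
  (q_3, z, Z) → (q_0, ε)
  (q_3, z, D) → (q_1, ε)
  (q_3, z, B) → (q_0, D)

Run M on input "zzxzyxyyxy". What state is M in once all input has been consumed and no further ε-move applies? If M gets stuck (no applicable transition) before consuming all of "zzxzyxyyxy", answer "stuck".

(q_0, zzxzyxyyxy, Z) ⊢ (q_3, zxzyxyyxy, DBZ) ⊢ (q_1, xzyxyyxy, BZ) ⊢ (q_3, zyxyyxy, DBZ) ⊢ (q_1, yxyyxy, BZ) ⊢ (q_2, xyyxy, Z) ⊢ (q_2, yyxy, BZ) ⊢ (q_1, yxy, BZ) ⊢ (q_2, xy, Z) ⊢ (q_2, y, BZ) ⊢ (q_1, ε, BZ)
All input consumed; M is in state q_1.

q_1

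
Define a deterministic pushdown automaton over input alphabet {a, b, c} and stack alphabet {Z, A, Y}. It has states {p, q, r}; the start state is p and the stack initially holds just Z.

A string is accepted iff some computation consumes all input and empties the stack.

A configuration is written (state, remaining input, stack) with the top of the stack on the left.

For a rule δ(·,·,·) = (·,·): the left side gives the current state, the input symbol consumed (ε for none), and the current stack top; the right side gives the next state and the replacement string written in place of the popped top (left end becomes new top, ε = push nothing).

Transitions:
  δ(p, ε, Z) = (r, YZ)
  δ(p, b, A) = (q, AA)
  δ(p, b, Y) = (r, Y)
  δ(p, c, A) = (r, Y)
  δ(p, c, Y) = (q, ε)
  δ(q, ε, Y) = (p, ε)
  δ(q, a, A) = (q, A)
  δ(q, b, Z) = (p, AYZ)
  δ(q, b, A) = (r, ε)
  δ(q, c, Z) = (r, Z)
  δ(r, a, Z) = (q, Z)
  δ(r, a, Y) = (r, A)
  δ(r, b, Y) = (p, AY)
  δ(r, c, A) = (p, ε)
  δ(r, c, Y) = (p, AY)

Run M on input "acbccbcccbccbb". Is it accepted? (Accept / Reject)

(p, acbccbcccbccbb, Z) ⊢ (r, acbccbcccbccbb, YZ) ⊢ (r, cbccbcccbccbb, AZ) ⊢ (p, bccbcccbccbb, Z) ⊢ (r, bccbcccbccbb, YZ) ⊢ (p, ccbcccbccbb, AYZ) ⊢ (r, cbcccbccbb, YYZ) ⊢ (p, bcccbccbb, AYYZ) ⊢ (q, cccbccbb, AAYYZ)
No transition applies at (q, cccbccbb, AAYYZ); input not fully consumed.

Reject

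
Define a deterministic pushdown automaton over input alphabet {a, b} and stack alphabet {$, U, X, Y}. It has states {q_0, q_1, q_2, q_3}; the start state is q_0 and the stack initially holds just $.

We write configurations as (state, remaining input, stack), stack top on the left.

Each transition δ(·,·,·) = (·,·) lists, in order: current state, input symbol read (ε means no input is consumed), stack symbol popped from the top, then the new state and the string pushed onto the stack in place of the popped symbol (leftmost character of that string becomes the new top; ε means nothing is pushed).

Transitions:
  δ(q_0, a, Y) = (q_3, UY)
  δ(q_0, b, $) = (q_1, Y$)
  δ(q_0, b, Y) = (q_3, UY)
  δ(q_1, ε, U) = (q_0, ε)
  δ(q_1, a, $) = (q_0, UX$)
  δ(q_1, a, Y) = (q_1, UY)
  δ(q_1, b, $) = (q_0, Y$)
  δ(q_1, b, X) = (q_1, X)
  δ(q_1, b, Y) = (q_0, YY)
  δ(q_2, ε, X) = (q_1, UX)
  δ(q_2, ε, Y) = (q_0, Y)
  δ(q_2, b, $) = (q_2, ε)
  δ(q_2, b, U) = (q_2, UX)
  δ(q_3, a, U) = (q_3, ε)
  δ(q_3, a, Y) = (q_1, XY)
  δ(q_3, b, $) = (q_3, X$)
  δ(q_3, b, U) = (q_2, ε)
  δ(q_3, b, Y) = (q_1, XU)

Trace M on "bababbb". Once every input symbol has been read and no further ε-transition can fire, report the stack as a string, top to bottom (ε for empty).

XU$

(q_0, bababbb, $)
  read b, top $: go to q_1, push Y$ → (q_1, ababbb, Y$)
  read a, top Y: go to q_1, push UY → (q_1, babbb, UY$)
  ε-move, top U: go to q_0, push ε → (q_0, babbb, Y$)
  read b, top Y: go to q_3, push UY → (q_3, abbb, UY$)
  read a, top U: go to q_3, push ε → (q_3, bbb, Y$)
  read b, top Y: go to q_1, push XU → (q_1, bb, XU$)
  read b, top X: go to q_1, push X → (q_1, b, XU$)
  read b, top X: go to q_1, push X → (q_1, ε, XU$)
All input consumed in state q_1 with stack XU$.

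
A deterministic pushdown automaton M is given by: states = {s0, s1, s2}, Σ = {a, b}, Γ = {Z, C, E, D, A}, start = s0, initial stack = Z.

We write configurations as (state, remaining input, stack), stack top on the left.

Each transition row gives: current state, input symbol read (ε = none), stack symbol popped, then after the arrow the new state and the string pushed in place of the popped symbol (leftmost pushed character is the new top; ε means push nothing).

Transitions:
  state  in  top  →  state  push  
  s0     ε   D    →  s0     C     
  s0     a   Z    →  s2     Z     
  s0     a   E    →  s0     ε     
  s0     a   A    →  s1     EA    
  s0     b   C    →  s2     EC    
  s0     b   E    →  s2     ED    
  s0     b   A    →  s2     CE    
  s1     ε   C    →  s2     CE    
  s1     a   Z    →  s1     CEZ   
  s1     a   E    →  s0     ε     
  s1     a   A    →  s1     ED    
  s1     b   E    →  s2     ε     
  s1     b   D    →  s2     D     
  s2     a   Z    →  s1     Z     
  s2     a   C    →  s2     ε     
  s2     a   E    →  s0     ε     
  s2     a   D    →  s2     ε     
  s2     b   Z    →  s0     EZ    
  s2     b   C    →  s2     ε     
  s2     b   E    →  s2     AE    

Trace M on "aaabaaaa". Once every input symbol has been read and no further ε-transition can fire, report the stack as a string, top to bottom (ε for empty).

Z

(s0, aaabaaaa, Z)
  read a, top Z: go to s2, push Z → (s2, aabaaaa, Z)
  read a, top Z: go to s1, push Z → (s1, abaaaa, Z)
  read a, top Z: go to s1, push CEZ → (s1, baaaa, CEZ)
  ε-move, top C: go to s2, push CE → (s2, baaaa, CEEZ)
  read b, top C: go to s2, push ε → (s2, aaaa, EEZ)
  read a, top E: go to s0, push ε → (s0, aaa, EZ)
  read a, top E: go to s0, push ε → (s0, aa, Z)
  read a, top Z: go to s2, push Z → (s2, a, Z)
  read a, top Z: go to s1, push Z → (s1, ε, Z)
All input consumed in state s1 with stack Z.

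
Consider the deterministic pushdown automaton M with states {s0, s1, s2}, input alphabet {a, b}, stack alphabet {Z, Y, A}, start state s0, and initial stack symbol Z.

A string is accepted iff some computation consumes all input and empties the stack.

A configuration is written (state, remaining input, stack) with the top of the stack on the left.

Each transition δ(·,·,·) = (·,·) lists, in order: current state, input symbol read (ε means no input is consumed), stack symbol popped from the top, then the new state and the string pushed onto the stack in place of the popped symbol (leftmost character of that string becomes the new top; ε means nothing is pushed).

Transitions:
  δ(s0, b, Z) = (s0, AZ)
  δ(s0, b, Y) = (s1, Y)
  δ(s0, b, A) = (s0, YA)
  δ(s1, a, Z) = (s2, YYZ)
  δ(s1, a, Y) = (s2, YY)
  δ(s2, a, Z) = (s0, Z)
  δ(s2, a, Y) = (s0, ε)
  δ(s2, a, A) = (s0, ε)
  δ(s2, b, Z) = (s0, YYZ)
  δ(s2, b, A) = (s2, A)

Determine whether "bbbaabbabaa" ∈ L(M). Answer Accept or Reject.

Reject

(s0, bbbaabbabaa, Z) ⊢ (s0, bbaabbabaa, AZ) ⊢ (s0, baabbabaa, YAZ) ⊢ (s1, aabbabaa, YAZ) ⊢ (s2, abbabaa, YYAZ) ⊢ (s0, bbabaa, YAZ) ⊢ (s1, babaa, YAZ)
No transition applies at (s1, babaa, YAZ); input not fully consumed.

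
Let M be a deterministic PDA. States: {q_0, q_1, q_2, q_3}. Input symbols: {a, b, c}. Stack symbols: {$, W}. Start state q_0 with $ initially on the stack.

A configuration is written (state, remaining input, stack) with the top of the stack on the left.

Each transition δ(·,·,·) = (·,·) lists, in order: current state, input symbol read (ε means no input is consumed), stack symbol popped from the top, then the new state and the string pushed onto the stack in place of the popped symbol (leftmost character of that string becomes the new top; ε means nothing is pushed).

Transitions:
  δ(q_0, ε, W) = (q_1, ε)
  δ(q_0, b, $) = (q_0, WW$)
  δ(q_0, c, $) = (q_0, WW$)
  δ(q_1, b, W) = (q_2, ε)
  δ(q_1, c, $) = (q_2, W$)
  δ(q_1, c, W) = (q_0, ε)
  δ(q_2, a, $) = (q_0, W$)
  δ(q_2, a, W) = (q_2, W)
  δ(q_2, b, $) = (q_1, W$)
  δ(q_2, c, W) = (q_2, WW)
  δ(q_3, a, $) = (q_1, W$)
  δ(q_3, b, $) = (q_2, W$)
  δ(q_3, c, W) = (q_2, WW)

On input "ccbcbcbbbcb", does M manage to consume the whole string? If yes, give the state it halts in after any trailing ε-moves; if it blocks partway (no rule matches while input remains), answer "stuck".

(q_0, ccbcbcbbbcb, $)
  read c, top $: go to q_0, push WW$ → (q_0, cbcbcbbbcb, WW$)
  ε-move, top W: go to q_1, push ε → (q_1, cbcbcbbbcb, W$)
  read c, top W: go to q_0, push ε → (q_0, bcbcbbbcb, $)
  read b, top $: go to q_0, push WW$ → (q_0, cbcbbbcb, WW$)
  ε-move, top W: go to q_1, push ε → (q_1, cbcbbbcb, W$)
  read c, top W: go to q_0, push ε → (q_0, bcbbbcb, $)
  read b, top $: go to q_0, push WW$ → (q_0, cbbbcb, WW$)
  ε-move, top W: go to q_1, push ε → (q_1, cbbbcb, W$)
  read c, top W: go to q_0, push ε → (q_0, bbbcb, $)
  read b, top $: go to q_0, push WW$ → (q_0, bbcb, WW$)
  ε-move, top W: go to q_1, push ε → (q_1, bbcb, W$)
  read b, top W: go to q_2, push ε → (q_2, bcb, $)
  read b, top $: go to q_1, push W$ → (q_1, cb, W$)
  read c, top W: go to q_0, push ε → (q_0, b, $)
  read b, top $: go to q_0, push WW$ → (q_0, ε, WW$)
  ε-move, top W: go to q_1, push ε → (q_1, ε, W$)
All input consumed; M is in state q_1.

q_1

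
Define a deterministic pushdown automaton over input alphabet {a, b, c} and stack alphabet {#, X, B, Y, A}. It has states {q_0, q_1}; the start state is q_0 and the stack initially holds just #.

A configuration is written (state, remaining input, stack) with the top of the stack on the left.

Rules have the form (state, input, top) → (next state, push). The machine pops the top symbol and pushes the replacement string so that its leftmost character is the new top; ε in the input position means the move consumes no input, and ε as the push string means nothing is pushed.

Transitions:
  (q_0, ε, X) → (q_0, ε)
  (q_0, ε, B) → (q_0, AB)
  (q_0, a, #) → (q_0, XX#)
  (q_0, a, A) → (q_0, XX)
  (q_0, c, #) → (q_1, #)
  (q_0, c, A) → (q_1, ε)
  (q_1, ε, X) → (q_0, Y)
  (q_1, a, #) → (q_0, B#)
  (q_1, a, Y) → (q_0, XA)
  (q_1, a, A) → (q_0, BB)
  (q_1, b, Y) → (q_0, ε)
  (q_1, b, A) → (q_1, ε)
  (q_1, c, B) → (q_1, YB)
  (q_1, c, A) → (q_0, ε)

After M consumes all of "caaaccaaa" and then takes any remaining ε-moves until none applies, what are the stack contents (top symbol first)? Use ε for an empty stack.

AB#

(q_0, caaaccaaa, #)
  read c, top #: go to q_1, push # → (q_1, aaaccaaa, #)
  read a, top #: go to q_0, push B# → (q_0, aaccaaa, B#)
  ε-move, top B: go to q_0, push AB → (q_0, aaccaaa, AB#)
  read a, top A: go to q_0, push XX → (q_0, accaaa, XXB#)
  ε-move, top X: go to q_0, push ε → (q_0, accaaa, XB#)
  ε-move, top X: go to q_0, push ε → (q_0, accaaa, B#)
  ε-move, top B: go to q_0, push AB → (q_0, accaaa, AB#)
  read a, top A: go to q_0, push XX → (q_0, ccaaa, XXB#)
  ε-move, top X: go to q_0, push ε → (q_0, ccaaa, XB#)
  ε-move, top X: go to q_0, push ε → (q_0, ccaaa, B#)
  ε-move, top B: go to q_0, push AB → (q_0, ccaaa, AB#)
  read c, top A: go to q_1, push ε → (q_1, caaa, B#)
  read c, top B: go to q_1, push YB → (q_1, aaa, YB#)
  read a, top Y: go to q_0, push XA → (q_0, aa, XAB#)
  ε-move, top X: go to q_0, push ε → (q_0, aa, AB#)
  read a, top A: go to q_0, push XX → (q_0, a, XXB#)
  ε-move, top X: go to q_0, push ε → (q_0, a, XB#)
  ε-move, top X: go to q_0, push ε → (q_0, a, B#)
  ε-move, top B: go to q_0, push AB → (q_0, a, AB#)
  read a, top A: go to q_0, push XX → (q_0, ε, XXB#)
  ε-move, top X: go to q_0, push ε → (q_0, ε, XB#)
  ε-move, top X: go to q_0, push ε → (q_0, ε, B#)
  ε-move, top B: go to q_0, push AB → (q_0, ε, AB#)
All input consumed in state q_0 with stack AB#.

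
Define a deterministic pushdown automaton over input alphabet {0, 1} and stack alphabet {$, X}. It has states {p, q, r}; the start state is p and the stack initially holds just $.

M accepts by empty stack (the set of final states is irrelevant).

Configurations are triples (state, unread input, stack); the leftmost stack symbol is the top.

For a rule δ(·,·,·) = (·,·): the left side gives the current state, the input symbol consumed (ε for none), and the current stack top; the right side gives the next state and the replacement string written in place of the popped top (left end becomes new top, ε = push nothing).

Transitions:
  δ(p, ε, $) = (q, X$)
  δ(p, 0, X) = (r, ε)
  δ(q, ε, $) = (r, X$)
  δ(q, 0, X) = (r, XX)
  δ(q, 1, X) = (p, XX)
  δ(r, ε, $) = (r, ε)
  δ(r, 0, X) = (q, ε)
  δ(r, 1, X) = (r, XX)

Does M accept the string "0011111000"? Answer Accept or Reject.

Reject

(p, 0011111000, $) ⊢ (q, 0011111000, X$) ⊢ (r, 011111000, XX$) ⊢ (q, 11111000, X$) ⊢ (p, 1111000, XX$)
No transition applies at (p, 1111000, XX$); input not fully consumed.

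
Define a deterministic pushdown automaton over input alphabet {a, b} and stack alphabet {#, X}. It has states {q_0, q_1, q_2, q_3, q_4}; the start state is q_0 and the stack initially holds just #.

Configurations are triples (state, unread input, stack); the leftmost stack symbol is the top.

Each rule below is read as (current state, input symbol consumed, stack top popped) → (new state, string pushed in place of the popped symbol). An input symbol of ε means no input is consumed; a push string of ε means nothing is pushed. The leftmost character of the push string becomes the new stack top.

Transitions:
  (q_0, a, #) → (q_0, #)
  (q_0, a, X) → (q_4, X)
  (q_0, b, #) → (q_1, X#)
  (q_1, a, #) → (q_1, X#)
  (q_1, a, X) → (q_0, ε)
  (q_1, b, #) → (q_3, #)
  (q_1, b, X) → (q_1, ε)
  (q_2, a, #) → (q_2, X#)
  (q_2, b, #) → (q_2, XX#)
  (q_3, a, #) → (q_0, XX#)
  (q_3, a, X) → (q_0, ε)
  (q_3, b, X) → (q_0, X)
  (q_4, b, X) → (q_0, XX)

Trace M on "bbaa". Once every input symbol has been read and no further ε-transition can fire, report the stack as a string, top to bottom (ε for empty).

(q_0, bbaa, #)
  read b, top #: go to q_1, push X# → (q_1, baa, X#)
  read b, top X: go to q_1, push ε → (q_1, aa, #)
  read a, top #: go to q_1, push X# → (q_1, a, X#)
  read a, top X: go to q_0, push ε → (q_0, ε, #)
All input consumed in state q_0 with stack #.

#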